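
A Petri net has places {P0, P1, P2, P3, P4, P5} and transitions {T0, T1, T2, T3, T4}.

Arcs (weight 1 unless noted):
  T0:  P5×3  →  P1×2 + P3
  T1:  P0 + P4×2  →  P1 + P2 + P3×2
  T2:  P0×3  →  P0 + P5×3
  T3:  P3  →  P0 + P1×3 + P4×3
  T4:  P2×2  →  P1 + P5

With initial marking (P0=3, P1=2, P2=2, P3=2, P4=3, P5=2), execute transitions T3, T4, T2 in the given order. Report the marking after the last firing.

(P0=2, P1=6, P2=0, P3=1, P4=6, P5=6)

step 1: fire T3:  (P0=3, P1=2, P2=2, P3=2, P4=3, P5=2) → (P0=4, P1=5, P2=2, P3=1, P4=6, P5=2)
step 2: fire T4:  (P0=4, P1=5, P2=2, P3=1, P4=6, P5=2) → (P0=4, P1=6, P2=0, P3=1, P4=6, P5=3)
step 3: fire T2:  (P0=4, P1=6, P2=0, P3=1, P4=6, P5=3) → (P0=2, P1=6, P2=0, P3=1, P4=6, P5=6)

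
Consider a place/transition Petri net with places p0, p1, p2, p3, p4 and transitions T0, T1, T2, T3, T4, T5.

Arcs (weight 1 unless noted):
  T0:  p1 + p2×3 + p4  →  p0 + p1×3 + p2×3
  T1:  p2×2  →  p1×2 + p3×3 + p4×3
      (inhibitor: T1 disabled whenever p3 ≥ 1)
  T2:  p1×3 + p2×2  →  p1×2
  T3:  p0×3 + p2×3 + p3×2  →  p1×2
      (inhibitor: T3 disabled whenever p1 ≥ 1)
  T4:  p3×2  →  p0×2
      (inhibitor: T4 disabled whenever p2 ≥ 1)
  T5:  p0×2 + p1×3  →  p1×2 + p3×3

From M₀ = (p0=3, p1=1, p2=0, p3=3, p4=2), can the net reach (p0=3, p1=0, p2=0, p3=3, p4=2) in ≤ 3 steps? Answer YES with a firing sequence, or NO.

depth 0: 1 marking
depth 1: 2 markings reached so far
depth 2: 2 markings reached so far
(frontier empty at depth 2; search complete)
target is not among the 2 markings reachable within 3 steps

NO — not reachable within 3 firings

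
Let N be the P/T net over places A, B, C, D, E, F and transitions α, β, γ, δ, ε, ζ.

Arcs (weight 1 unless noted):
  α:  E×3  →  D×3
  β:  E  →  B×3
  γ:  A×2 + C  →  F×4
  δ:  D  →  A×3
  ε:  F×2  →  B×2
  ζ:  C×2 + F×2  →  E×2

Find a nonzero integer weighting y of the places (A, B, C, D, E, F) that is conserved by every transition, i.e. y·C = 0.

y = (A:1, B:1, C:2, D:3, E:3, F:1)

Incidence matrix C (rows=places, cols=transitions):
        α    β    γ    δ    ε    ζ
    A   0    0   -2    3    0    0
    B   0    3    0    0    2    0
    C   0    0   -1    0    0   -2
    D   3    0    0   -1    0    0
    E  -3   -1    0    0    0    2
    F   0    0    4    0   -2   -2

Candidate y = [1, 1, 2, 3, 3, 1]; check y·C column-wise:
  col α: 1·0 + 1·0 + 2·0 + 3·3 + 3·-3 + 1·0 = 0
  col β: 1·0 + 1·3 + 2·0 + 3·0 + 3·-1 + 1·0 = 0
  col γ: 1·-2 + 1·0 + 2·-1 + 3·0 + 3·0 + 1·4 = 0
  col δ: 1·3 + 1·0 + 2·0 + 3·-1 + 3·0 + 1·0 = 0
  col ε: 1·0 + 1·2 + 2·0 + 3·0 + 3·0 + 1·-2 = 0
  col ζ: 1·0 + 1·0 + 2·-2 + 3·0 + 3·2 + 1·-2 = 0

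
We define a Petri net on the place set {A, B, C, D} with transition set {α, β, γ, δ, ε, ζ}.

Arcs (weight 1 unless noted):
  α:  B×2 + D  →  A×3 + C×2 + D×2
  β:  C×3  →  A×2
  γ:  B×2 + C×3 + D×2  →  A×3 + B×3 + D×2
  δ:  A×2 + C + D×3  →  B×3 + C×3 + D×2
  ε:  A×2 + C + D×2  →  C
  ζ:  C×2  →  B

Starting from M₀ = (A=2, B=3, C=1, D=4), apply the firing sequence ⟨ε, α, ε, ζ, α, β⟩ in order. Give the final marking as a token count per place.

step 1: fire ε:  (A=2, B=3, C=1, D=4) → (A=0, B=3, C=1, D=2)
step 2: fire α:  (A=0, B=3, C=1, D=2) → (A=3, B=1, C=3, D=3)
step 3: fire ε:  (A=3, B=1, C=3, D=3) → (A=1, B=1, C=3, D=1)
step 4: fire ζ:  (A=1, B=1, C=3, D=1) → (A=1, B=2, C=1, D=1)
step 5: fire α:  (A=1, B=2, C=1, D=1) → (A=4, B=0, C=3, D=2)
step 6: fire β:  (A=4, B=0, C=3, D=2) → (A=6, B=0, C=0, D=2)

(A=6, B=0, C=0, D=2)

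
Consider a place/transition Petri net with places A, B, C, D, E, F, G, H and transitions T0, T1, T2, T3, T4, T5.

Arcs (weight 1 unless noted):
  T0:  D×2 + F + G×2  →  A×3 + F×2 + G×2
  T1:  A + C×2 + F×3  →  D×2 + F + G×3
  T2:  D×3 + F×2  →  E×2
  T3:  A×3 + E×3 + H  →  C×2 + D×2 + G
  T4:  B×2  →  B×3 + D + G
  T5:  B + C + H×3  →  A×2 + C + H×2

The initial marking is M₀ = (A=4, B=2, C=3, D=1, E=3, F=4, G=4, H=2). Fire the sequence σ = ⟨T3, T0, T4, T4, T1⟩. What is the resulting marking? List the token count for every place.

step 1: fire T3:  (A=4, B=2, C=3, D=1, E=3, F=4, G=4, H=2) → (A=1, B=2, C=5, D=3, E=0, F=4, G=5, H=1)
step 2: fire T0:  (A=1, B=2, C=5, D=3, E=0, F=4, G=5, H=1) → (A=4, B=2, C=5, D=1, E=0, F=5, G=5, H=1)
step 3: fire T4:  (A=4, B=2, C=5, D=1, E=0, F=5, G=5, H=1) → (A=4, B=3, C=5, D=2, E=0, F=5, G=6, H=1)
step 4: fire T4:  (A=4, B=3, C=5, D=2, E=0, F=5, G=6, H=1) → (A=4, B=4, C=5, D=3, E=0, F=5, G=7, H=1)
step 5: fire T1:  (A=4, B=4, C=5, D=3, E=0, F=5, G=7, H=1) → (A=3, B=4, C=3, D=5, E=0, F=3, G=10, H=1)

(A=3, B=4, C=3, D=5, E=0, F=3, G=10, H=1)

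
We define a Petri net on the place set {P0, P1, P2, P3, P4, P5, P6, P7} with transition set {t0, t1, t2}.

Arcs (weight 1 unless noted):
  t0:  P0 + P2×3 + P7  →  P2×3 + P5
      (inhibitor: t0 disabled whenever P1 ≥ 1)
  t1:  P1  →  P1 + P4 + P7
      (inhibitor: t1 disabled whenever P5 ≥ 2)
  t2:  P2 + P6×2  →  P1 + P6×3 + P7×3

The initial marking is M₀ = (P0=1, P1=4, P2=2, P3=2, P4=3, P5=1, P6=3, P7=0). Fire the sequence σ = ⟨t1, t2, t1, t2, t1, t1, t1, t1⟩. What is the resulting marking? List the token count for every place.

step 1: fire t1:  (P0=1, P1=4, P2=2, P3=2, P4=3, P5=1, P6=3, P7=0) → (P0=1, P1=4, P2=2, P3=2, P4=4, P5=1, P6=3, P7=1)
step 2: fire t2:  (P0=1, P1=4, P2=2, P3=2, P4=4, P5=1, P6=3, P7=1) → (P0=1, P1=5, P2=1, P3=2, P4=4, P5=1, P6=4, P7=4)
step 3: fire t1:  (P0=1, P1=5, P2=1, P3=2, P4=4, P5=1, P6=4, P7=4) → (P0=1, P1=5, P2=1, P3=2, P4=5, P5=1, P6=4, P7=5)
step 4: fire t2:  (P0=1, P1=5, P2=1, P3=2, P4=5, P5=1, P6=4, P7=5) → (P0=1, P1=6, P2=0, P3=2, P4=5, P5=1, P6=5, P7=8)
step 5: fire t1:  (P0=1, P1=6, P2=0, P3=2, P4=5, P5=1, P6=5, P7=8) → (P0=1, P1=6, P2=0, P3=2, P4=6, P5=1, P6=5, P7=9)
step 6: fire t1:  (P0=1, P1=6, P2=0, P3=2, P4=6, P5=1, P6=5, P7=9) → (P0=1, P1=6, P2=0, P3=2, P4=7, P5=1, P6=5, P7=10)
step 7: fire t1:  (P0=1, P1=6, P2=0, P3=2, P4=7, P5=1, P6=5, P7=10) → (P0=1, P1=6, P2=0, P3=2, P4=8, P5=1, P6=5, P7=11)
step 8: fire t1:  (P0=1, P1=6, P2=0, P3=2, P4=8, P5=1, P6=5, P7=11) → (P0=1, P1=6, P2=0, P3=2, P4=9, P5=1, P6=5, P7=12)

(P0=1, P1=6, P2=0, P3=2, P4=9, P5=1, P6=5, P7=12)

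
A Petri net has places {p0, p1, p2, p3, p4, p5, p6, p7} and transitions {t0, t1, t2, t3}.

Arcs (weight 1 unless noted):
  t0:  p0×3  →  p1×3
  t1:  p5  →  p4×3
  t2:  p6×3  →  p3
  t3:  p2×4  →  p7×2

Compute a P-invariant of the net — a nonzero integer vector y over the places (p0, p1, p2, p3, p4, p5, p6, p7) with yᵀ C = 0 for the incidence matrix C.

y = (p0:1, p1:1, p2:0, p3:0, p4:0, p5:0, p6:0, p7:0)

Incidence matrix C (rows=places, cols=transitions):
       t0   t1   t2   t3
   p0  -3    0    0    0
   p1   3    0    0    0
   p2   0    0    0   -4
   p3   0    0    1    0
   p4   0    3    0    0
   p5   0   -1    0    0
   p6   0    0   -3    0
   p7   0    0    0    2

Candidate y = [1, 1, 0, 0, 0, 0, 0, 0]; check y·C column-wise:
  col t0: 1·-3 + 1·3 = 0
  col t1: 1·0 + 1·0 + 0·3 + 0·-1 = 0
  col t2: 1·0 + 1·0 + 0·1 + 0·-3 = 0
  col t3: 1·0 + 1·0 + 0·-4 + 0·2 = 0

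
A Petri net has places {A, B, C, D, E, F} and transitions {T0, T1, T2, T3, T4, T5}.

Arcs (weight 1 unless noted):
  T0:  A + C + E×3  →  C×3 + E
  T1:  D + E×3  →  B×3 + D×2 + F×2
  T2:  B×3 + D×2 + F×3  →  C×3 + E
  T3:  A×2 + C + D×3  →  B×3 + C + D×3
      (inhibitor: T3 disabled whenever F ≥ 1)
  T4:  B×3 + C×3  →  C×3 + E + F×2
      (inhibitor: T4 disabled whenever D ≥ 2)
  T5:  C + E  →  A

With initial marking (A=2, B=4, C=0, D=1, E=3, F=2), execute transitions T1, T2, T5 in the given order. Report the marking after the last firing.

(A=3, B=4, C=2, D=0, E=0, F=1)

step 1: fire T1:  (A=2, B=4, C=0, D=1, E=3, F=2) → (A=2, B=7, C=0, D=2, E=0, F=4)
step 2: fire T2:  (A=2, B=7, C=0, D=2, E=0, F=4) → (A=2, B=4, C=3, D=0, E=1, F=1)
step 3: fire T5:  (A=2, B=4, C=3, D=0, E=1, F=1) → (A=3, B=4, C=2, D=0, E=0, F=1)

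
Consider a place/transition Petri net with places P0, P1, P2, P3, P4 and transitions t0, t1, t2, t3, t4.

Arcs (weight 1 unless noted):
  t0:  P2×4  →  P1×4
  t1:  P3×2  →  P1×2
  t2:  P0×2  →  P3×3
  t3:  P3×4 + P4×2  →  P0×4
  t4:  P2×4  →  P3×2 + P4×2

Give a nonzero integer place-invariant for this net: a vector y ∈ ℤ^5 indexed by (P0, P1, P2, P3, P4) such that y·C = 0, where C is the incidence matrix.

Incidence matrix C (rows=places, cols=transitions):
       t0   t1   t2   t3   t4
   P0   0    0   -2    4    0
   P1   4    2    0    0    0
   P2  -4    0    0    0   -4
   P3   0   -2    3   -4    2
   P4   0    0    0   -2    2

Candidate y = [3, 2, 2, 2, 2]; check y·C column-wise:
  col t0: 3·0 + 2·4 + 2·-4 + 2·0 + 2·0 = 0
  col t1: 3·0 + 2·2 + 2·0 + 2·-2 + 2·0 = 0
  col t2: 3·-2 + 2·0 + 2·0 + 2·3 + 2·0 = 0
  col t3: 3·4 + 2·0 + 2·0 + 2·-4 + 2·-2 = 0
  col t4: 3·0 + 2·0 + 2·-4 + 2·2 + 2·2 = 0

y = (P0:3, P1:2, P2:2, P3:2, P4:2)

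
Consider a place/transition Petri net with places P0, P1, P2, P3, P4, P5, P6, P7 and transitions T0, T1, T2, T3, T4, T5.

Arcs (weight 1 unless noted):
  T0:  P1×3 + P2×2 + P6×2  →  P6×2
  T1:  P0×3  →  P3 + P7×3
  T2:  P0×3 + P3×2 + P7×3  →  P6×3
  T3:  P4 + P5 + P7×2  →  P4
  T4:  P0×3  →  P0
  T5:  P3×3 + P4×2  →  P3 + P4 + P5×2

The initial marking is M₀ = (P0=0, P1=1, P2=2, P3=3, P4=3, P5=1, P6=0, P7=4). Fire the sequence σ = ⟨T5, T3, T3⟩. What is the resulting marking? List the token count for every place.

(P0=0, P1=1, P2=2, P3=1, P4=2, P5=1, P6=0, P7=0)

step 1: fire T5:  (P0=0, P1=1, P2=2, P3=3, P4=3, P5=1, P6=0, P7=4) → (P0=0, P1=1, P2=2, P3=1, P4=2, P5=3, P6=0, P7=4)
step 2: fire T3:  (P0=0, P1=1, P2=2, P3=1, P4=2, P5=3, P6=0, P7=4) → (P0=0, P1=1, P2=2, P3=1, P4=2, P5=2, P6=0, P7=2)
step 3: fire T3:  (P0=0, P1=1, P2=2, P3=1, P4=2, P5=2, P6=0, P7=2) → (P0=0, P1=1, P2=2, P3=1, P4=2, P5=1, P6=0, P7=0)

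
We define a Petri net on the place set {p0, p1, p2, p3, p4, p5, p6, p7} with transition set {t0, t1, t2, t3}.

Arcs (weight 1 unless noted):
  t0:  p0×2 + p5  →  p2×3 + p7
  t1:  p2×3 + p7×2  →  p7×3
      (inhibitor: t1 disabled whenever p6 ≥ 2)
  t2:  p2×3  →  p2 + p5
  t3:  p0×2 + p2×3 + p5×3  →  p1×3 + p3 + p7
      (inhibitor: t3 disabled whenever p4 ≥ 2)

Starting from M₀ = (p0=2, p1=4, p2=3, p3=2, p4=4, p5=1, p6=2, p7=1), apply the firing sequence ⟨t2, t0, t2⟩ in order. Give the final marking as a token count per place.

(p0=0, p1=4, p2=2, p3=2, p4=4, p5=2, p6=2, p7=2)

step 1: fire t2:  (p0=2, p1=4, p2=3, p3=2, p4=4, p5=1, p6=2, p7=1) → (p0=2, p1=4, p2=1, p3=2, p4=4, p5=2, p6=2, p7=1)
step 2: fire t0:  (p0=2, p1=4, p2=1, p3=2, p4=4, p5=2, p6=2, p7=1) → (p0=0, p1=4, p2=4, p3=2, p4=4, p5=1, p6=2, p7=2)
step 3: fire t2:  (p0=0, p1=4, p2=4, p3=2, p4=4, p5=1, p6=2, p7=2) → (p0=0, p1=4, p2=2, p3=2, p4=4, p5=2, p6=2, p7=2)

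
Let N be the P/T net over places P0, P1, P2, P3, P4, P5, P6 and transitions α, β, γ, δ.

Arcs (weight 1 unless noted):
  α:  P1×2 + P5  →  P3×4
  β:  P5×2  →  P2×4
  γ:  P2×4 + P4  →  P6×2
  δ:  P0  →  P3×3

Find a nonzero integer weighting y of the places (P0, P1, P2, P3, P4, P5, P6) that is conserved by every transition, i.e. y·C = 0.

y = (P0:3, P1:2, P2:0, P3:1, P4:0, P5:0, P6:0)

Incidence matrix C (rows=places, cols=transitions):
        α    β    γ    δ
   P0   0    0    0   -1
   P1  -2    0    0    0
   P2   0    4   -4    0
   P3   4    0    0    3
   P4   0    0   -1    0
   P5  -1   -2    0    0
   P6   0    0    2    0

Candidate y = [3, 2, 0, 1, 0, 0, 0]; check y·C column-wise:
  col α: 3·0 + 2·-2 + 1·4 + 0·-1 = 0
  col β: 3·0 + 2·0 + 0·4 + 1·0 + 0·-2 = 0
  col γ: 3·0 + 2·0 + 0·-4 + 1·0 + 0·-1 + 0·2 = 0
  col δ: 3·-1 + 2·0 + 1·3 = 0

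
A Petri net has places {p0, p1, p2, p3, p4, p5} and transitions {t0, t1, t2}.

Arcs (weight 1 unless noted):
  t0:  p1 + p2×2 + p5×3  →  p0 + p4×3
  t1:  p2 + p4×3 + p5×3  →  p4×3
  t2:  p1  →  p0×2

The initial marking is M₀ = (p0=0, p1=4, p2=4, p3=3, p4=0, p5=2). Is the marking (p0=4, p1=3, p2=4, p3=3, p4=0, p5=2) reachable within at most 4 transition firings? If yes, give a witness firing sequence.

depth 0: 1 marking
depth 1: 2 markings reached so far
depth 2: 3 markings reached so far
depth 3: 4 markings reached so far
depth 4: 5 markings reached so far
target is not among the 5 markings reachable within 4 steps

NO — not reachable within 4 firings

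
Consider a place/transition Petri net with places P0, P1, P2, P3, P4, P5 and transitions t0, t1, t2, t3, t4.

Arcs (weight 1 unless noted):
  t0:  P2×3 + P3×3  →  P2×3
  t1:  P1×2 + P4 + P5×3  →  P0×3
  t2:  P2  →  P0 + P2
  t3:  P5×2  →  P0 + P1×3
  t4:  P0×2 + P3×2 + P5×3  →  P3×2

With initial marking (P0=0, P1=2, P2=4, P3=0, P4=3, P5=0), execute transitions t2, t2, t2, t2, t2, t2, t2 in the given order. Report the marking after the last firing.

step 1: fire t2:  (P0=0, P1=2, P2=4, P3=0, P4=3, P5=0) → (P0=1, P1=2, P2=4, P3=0, P4=3, P5=0)
step 2: fire t2:  (P0=1, P1=2, P2=4, P3=0, P4=3, P5=0) → (P0=2, P1=2, P2=4, P3=0, P4=3, P5=0)
step 3: fire t2:  (P0=2, P1=2, P2=4, P3=0, P4=3, P5=0) → (P0=3, P1=2, P2=4, P3=0, P4=3, P5=0)
step 4: fire t2:  (P0=3, P1=2, P2=4, P3=0, P4=3, P5=0) → (P0=4, P1=2, P2=4, P3=0, P4=3, P5=0)
step 5: fire t2:  (P0=4, P1=2, P2=4, P3=0, P4=3, P5=0) → (P0=5, P1=2, P2=4, P3=0, P4=3, P5=0)
step 6: fire t2:  (P0=5, P1=2, P2=4, P3=0, P4=3, P5=0) → (P0=6, P1=2, P2=4, P3=0, P4=3, P5=0)
step 7: fire t2:  (P0=6, P1=2, P2=4, P3=0, P4=3, P5=0) → (P0=7, P1=2, P2=4, P3=0, P4=3, P5=0)

(P0=7, P1=2, P2=4, P3=0, P4=3, P5=0)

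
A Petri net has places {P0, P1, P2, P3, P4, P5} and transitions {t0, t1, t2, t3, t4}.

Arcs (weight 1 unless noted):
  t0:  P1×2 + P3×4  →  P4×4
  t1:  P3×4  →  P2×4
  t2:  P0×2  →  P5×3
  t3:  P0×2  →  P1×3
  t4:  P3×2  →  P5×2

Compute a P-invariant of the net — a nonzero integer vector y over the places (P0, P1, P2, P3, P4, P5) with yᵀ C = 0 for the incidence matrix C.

Incidence matrix C (rows=places, cols=transitions):
       t0   t1   t2   t3   t4
   P0   0    0   -2   -2    0
   P1  -2    0    0    3    0
   P2   0    4    0    0    0
   P3  -4   -4    0    0   -2
   P4   4    0    0    0    0
   P5   0    0    3    0    2

Candidate y = [3, 2, 2, 2, 3, 2]; check y·C column-wise:
  col t0: 3·0 + 2·-2 + 2·0 + 2·-4 + 3·4 + 2·0 = 0
  col t1: 3·0 + 2·0 + 2·4 + 2·-4 + 3·0 + 2·0 = 0
  col t2: 3·-2 + 2·0 + 2·0 + 2·0 + 3·0 + 2·3 = 0
  col t3: 3·-2 + 2·3 + 2·0 + 2·0 + 3·0 + 2·0 = 0
  col t4: 3·0 + 2·0 + 2·0 + 2·-2 + 3·0 + 2·2 = 0

y = (P0:3, P1:2, P2:2, P3:2, P4:3, P5:2)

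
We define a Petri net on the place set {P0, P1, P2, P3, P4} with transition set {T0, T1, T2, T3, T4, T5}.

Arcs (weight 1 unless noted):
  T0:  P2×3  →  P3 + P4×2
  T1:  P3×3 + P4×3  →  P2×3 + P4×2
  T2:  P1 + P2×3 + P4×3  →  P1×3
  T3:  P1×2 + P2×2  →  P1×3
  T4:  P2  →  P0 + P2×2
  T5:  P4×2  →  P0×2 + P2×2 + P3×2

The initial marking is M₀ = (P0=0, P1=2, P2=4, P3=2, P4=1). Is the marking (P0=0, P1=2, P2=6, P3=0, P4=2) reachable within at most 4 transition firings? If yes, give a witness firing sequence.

NO — not reachable within 4 firings

depth 0: 1 marking
depth 1: 4 markings reached so far
depth 2: 10 markings reached so far
depth 3: 22 markings reached so far
depth 4: 40 markings reached so far
target is not among the 40 markings reachable within 4 steps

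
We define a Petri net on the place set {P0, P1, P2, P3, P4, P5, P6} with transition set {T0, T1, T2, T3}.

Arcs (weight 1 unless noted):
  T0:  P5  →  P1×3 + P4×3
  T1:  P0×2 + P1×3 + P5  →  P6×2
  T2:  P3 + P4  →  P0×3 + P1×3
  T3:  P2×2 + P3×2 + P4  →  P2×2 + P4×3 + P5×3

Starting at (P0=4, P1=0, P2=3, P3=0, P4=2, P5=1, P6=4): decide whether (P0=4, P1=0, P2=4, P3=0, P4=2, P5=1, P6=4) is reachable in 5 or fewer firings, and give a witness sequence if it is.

depth 0: 1 marking
depth 1: 2 markings reached so far
depth 2: 2 markings reached so far
(frontier empty at depth 2; search complete)
target is not among the 2 markings reachable within 5 steps

NO — not reachable within 5 firings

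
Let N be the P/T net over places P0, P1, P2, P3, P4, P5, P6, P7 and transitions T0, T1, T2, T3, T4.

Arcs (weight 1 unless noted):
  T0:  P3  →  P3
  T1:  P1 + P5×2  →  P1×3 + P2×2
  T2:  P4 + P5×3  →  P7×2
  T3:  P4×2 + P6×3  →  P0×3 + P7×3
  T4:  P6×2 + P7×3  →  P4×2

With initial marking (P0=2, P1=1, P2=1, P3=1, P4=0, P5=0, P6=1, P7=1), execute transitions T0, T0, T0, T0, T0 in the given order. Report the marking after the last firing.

step 1: fire T0:  (P0=2, P1=1, P2=1, P3=1, P4=0, P5=0, P6=1, P7=1) → (P0=2, P1=1, P2=1, P3=1, P4=0, P5=0, P6=1, P7=1)
step 2: fire T0:  (P0=2, P1=1, P2=1, P3=1, P4=0, P5=0, P6=1, P7=1) → (P0=2, P1=1, P2=1, P3=1, P4=0, P5=0, P6=1, P7=1)
step 3: fire T0:  (P0=2, P1=1, P2=1, P3=1, P4=0, P5=0, P6=1, P7=1) → (P0=2, P1=1, P2=1, P3=1, P4=0, P5=0, P6=1, P7=1)
step 4: fire T0:  (P0=2, P1=1, P2=1, P3=1, P4=0, P5=0, P6=1, P7=1) → (P0=2, P1=1, P2=1, P3=1, P4=0, P5=0, P6=1, P7=1)
step 5: fire T0:  (P0=2, P1=1, P2=1, P3=1, P4=0, P5=0, P6=1, P7=1) → (P0=2, P1=1, P2=1, P3=1, P4=0, P5=0, P6=1, P7=1)

(P0=2, P1=1, P2=1, P3=1, P4=0, P5=0, P6=1, P7=1)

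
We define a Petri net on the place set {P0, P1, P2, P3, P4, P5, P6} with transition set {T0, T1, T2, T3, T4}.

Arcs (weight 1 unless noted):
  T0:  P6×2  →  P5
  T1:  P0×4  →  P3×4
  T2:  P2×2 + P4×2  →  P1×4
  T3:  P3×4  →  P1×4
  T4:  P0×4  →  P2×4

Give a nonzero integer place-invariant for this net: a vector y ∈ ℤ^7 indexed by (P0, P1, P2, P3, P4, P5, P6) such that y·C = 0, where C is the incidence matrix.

Incidence matrix C (rows=places, cols=transitions):
       T0   T1   T2   T3   T4
   P0   0   -4    0    0   -4
   P1   0    0    4    4    0
   P2   0    0   -2    0    4
   P3   0    4    0   -4    0
   P4   0    0   -2    0    0
   P5   1    0    0    0    0
   P6  -2    0    0    0    0

Candidate y = [1, 1, 1, 1, 1, 0, 0]; check y·C column-wise:
  col T0: 1·0 + 1·0 + 1·0 + 1·0 + 1·0 + 0·1 + 0·-2 = 0
  col T1: 1·-4 + 1·0 + 1·0 + 1·4 + 1·0 = 0
  col T2: 1·0 + 1·4 + 1·-2 + 1·0 + 1·-2 = 0
  col T3: 1·0 + 1·4 + 1·0 + 1·-4 + 1·0 = 0
  col T4: 1·-4 + 1·0 + 1·4 + 1·0 + 1·0 = 0

y = (P0:1, P1:1, P2:1, P3:1, P4:1, P5:0, P6:0)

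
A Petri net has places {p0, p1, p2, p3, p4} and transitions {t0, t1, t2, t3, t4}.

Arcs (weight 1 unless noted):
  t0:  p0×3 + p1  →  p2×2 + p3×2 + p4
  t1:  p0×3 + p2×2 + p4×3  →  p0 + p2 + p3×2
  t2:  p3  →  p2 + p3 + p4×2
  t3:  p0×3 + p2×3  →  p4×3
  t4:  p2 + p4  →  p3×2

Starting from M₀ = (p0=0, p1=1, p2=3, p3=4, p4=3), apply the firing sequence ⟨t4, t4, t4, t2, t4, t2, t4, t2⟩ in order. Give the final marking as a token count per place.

(p0=0, p1=1, p2=1, p3=14, p4=4)

step 1: fire t4:  (p0=0, p1=1, p2=3, p3=4, p4=3) → (p0=0, p1=1, p2=2, p3=6, p4=2)
step 2: fire t4:  (p0=0, p1=1, p2=2, p3=6, p4=2) → (p0=0, p1=1, p2=1, p3=8, p4=1)
step 3: fire t4:  (p0=0, p1=1, p2=1, p3=8, p4=1) → (p0=0, p1=1, p2=0, p3=10, p4=0)
step 4: fire t2:  (p0=0, p1=1, p2=0, p3=10, p4=0) → (p0=0, p1=1, p2=1, p3=10, p4=2)
step 5: fire t4:  (p0=0, p1=1, p2=1, p3=10, p4=2) → (p0=0, p1=1, p2=0, p3=12, p4=1)
step 6: fire t2:  (p0=0, p1=1, p2=0, p3=12, p4=1) → (p0=0, p1=1, p2=1, p3=12, p4=3)
step 7: fire t4:  (p0=0, p1=1, p2=1, p3=12, p4=3) → (p0=0, p1=1, p2=0, p3=14, p4=2)
step 8: fire t2:  (p0=0, p1=1, p2=0, p3=14, p4=2) → (p0=0, p1=1, p2=1, p3=14, p4=4)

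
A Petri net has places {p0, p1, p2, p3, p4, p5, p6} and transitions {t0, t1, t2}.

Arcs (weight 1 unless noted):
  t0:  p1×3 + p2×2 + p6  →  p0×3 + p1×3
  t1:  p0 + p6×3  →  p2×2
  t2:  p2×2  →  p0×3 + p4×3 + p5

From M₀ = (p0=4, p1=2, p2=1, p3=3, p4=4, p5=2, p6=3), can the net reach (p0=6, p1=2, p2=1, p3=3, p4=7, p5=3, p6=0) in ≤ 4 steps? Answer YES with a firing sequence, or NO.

step 1: fire t1:  (p0=4, p1=2, p2=1, p3=3, p4=4, p5=2, p6=3) → (p0=3, p1=2, p2=3, p3=3, p4=4, p5=2, p6=0)
step 2: fire t2:  (p0=3, p1=2, p2=3, p3=3, p4=4, p5=2, p6=0) → (p0=6, p1=2, p2=1, p3=3, p4=7, p5=3, p6=0)

YES — reachable via ⟨t1, t2⟩ (2 firings)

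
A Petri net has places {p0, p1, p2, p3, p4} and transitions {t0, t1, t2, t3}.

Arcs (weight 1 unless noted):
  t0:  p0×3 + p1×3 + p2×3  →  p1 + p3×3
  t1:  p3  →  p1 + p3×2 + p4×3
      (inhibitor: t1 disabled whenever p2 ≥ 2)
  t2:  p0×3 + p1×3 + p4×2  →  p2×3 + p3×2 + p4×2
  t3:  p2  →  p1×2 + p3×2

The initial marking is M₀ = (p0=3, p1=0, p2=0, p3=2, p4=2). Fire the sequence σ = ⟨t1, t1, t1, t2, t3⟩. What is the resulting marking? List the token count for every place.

step 1: fire t1:  (p0=3, p1=0, p2=0, p3=2, p4=2) → (p0=3, p1=1, p2=0, p3=3, p4=5)
step 2: fire t1:  (p0=3, p1=1, p2=0, p3=3, p4=5) → (p0=3, p1=2, p2=0, p3=4, p4=8)
step 3: fire t1:  (p0=3, p1=2, p2=0, p3=4, p4=8) → (p0=3, p1=3, p2=0, p3=5, p4=11)
step 4: fire t2:  (p0=3, p1=3, p2=0, p3=5, p4=11) → (p0=0, p1=0, p2=3, p3=7, p4=11)
step 5: fire t3:  (p0=0, p1=0, p2=3, p3=7, p4=11) → (p0=0, p1=2, p2=2, p3=9, p4=11)

(p0=0, p1=2, p2=2, p3=9, p4=11)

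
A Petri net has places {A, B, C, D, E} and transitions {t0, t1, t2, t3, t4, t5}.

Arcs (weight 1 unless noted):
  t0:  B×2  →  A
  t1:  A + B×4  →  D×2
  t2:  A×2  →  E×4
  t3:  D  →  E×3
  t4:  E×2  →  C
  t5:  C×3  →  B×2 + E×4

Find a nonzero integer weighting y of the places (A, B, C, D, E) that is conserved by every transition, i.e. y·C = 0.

Incidence matrix C (rows=places, cols=transitions):
       t0   t1   t2   t3   t4   t5
    A   1   -1   -2    0    0    0
    B  -2   -4    0    0    0    2
    C   0    0    0    0    1   -3
    D   0    2    0   -1    0    0
    E   0    0    4    3   -2    4

Candidate y = [2, 1, 2, 3, 1]; check y·C column-wise:
  col t0: 2·1 + 1·-2 + 2·0 + 3·0 + 1·0 = 0
  col t1: 2·-1 + 1·-4 + 2·0 + 3·2 + 1·0 = 0
  col t2: 2·-2 + 1·0 + 2·0 + 3·0 + 1·4 = 0
  col t3: 2·0 + 1·0 + 2·0 + 3·-1 + 1·3 = 0
  col t4: 2·0 + 1·0 + 2·1 + 3·0 + 1·-2 = 0
  col t5: 2·0 + 1·2 + 2·-3 + 3·0 + 1·4 = 0

y = (A:2, B:1, C:2, D:3, E:1)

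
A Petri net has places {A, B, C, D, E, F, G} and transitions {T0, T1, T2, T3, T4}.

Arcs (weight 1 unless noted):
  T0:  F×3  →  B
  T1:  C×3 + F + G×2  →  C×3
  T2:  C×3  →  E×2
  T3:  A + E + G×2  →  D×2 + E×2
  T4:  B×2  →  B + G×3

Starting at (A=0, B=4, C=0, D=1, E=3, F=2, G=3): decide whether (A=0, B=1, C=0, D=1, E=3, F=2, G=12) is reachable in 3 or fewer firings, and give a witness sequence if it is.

step 1: fire T4:  (A=0, B=4, C=0, D=1, E=3, F=2, G=3) → (A=0, B=3, C=0, D=1, E=3, F=2, G=6)
step 2: fire T4:  (A=0, B=3, C=0, D=1, E=3, F=2, G=6) → (A=0, B=2, C=0, D=1, E=3, F=2, G=9)
step 3: fire T4:  (A=0, B=2, C=0, D=1, E=3, F=2, G=9) → (A=0, B=1, C=0, D=1, E=3, F=2, G=12)

YES — reachable via ⟨T4, T4, T4⟩ (3 firings)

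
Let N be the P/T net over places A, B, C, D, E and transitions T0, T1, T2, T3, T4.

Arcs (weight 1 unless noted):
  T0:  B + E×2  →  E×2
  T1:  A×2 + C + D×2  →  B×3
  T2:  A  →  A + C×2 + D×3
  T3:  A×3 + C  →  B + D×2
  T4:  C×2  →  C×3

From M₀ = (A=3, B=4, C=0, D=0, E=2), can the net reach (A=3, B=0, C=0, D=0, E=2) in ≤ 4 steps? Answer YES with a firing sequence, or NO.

YES — reachable via ⟨T0, T0, T0, T0⟩ (4 firings)

step 1: fire T0:  (A=3, B=4, C=0, D=0, E=2) → (A=3, B=3, C=0, D=0, E=2)
step 2: fire T0:  (A=3, B=3, C=0, D=0, E=2) → (A=3, B=2, C=0, D=0, E=2)
step 3: fire T0:  (A=3, B=2, C=0, D=0, E=2) → (A=3, B=1, C=0, D=0, E=2)
step 4: fire T0:  (A=3, B=1, C=0, D=0, E=2) → (A=3, B=0, C=0, D=0, E=2)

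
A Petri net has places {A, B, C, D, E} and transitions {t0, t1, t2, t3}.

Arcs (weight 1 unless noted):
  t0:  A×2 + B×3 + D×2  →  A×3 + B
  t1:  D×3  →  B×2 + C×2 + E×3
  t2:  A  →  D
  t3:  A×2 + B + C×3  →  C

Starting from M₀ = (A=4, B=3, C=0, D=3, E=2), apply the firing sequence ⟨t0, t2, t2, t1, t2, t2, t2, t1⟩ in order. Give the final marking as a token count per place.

step 1: fire t0:  (A=4, B=3, C=0, D=3, E=2) → (A=5, B=1, C=0, D=1, E=2)
step 2: fire t2:  (A=5, B=1, C=0, D=1, E=2) → (A=4, B=1, C=0, D=2, E=2)
step 3: fire t2:  (A=4, B=1, C=0, D=2, E=2) → (A=3, B=1, C=0, D=3, E=2)
step 4: fire t1:  (A=3, B=1, C=0, D=3, E=2) → (A=3, B=3, C=2, D=0, E=5)
step 5: fire t2:  (A=3, B=3, C=2, D=0, E=5) → (A=2, B=3, C=2, D=1, E=5)
step 6: fire t2:  (A=2, B=3, C=2, D=1, E=5) → (A=1, B=3, C=2, D=2, E=5)
step 7: fire t2:  (A=1, B=3, C=2, D=2, E=5) → (A=0, B=3, C=2, D=3, E=5)
step 8: fire t1:  (A=0, B=3, C=2, D=3, E=5) → (A=0, B=5, C=4, D=0, E=8)

(A=0, B=5, C=4, D=0, E=8)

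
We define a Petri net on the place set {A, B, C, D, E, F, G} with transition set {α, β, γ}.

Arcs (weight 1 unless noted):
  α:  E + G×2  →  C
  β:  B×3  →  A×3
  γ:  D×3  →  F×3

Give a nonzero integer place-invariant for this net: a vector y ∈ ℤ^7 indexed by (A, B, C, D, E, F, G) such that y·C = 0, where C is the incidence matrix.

y = (A:1, B:1, C:0, D:0, E:0, F:0, G:0)

Incidence matrix C (rows=places, cols=transitions):
        α    β    γ
    A   0    3    0
    B   0   -3    0
    C   1    0    0
    D   0    0   -3
    E  -1    0    0
    F   0    0    3
    G  -2    0    0

Candidate y = [1, 1, 0, 0, 0, 0, 0]; check y·C column-wise:
  col α: 1·0 + 1·0 + 0·1 + 0·-1 + 0·-2 = 0
  col β: 1·3 + 1·-3 = 0
  col γ: 1·0 + 1·0 + 0·-3 + 0·3 = 0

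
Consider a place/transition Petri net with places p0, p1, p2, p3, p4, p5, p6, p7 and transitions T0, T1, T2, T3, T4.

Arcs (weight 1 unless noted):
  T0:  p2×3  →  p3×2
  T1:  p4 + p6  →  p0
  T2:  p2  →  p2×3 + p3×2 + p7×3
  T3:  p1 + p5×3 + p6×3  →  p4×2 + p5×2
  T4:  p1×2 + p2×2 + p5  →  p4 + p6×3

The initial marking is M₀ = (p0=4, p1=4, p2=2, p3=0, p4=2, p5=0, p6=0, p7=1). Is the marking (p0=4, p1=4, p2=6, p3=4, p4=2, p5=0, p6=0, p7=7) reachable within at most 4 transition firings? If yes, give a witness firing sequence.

YES — reachable via ⟨T2, T2⟩ (2 firings)

step 1: fire T2:  (p0=4, p1=4, p2=2, p3=0, p4=2, p5=0, p6=0, p7=1) → (p0=4, p1=4, p2=4, p3=2, p4=2, p5=0, p6=0, p7=4)
step 2: fire T2:  (p0=4, p1=4, p2=4, p3=2, p4=2, p5=0, p6=0, p7=4) → (p0=4, p1=4, p2=6, p3=4, p4=2, p5=0, p6=0, p7=7)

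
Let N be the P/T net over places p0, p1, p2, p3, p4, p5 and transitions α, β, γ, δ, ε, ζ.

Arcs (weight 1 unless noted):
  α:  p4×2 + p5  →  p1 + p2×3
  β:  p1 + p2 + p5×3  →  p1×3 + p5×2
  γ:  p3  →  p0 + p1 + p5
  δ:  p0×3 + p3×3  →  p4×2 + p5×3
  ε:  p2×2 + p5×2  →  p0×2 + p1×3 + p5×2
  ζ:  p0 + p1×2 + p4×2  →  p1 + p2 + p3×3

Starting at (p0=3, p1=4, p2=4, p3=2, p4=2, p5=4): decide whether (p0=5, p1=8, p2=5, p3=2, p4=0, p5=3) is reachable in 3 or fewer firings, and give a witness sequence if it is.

YES — reachable via ⟨α, ε⟩ (2 firings)

step 1: fire α:  (p0=3, p1=4, p2=4, p3=2, p4=2, p5=4) → (p0=3, p1=5, p2=7, p3=2, p4=0, p5=3)
step 2: fire ε:  (p0=3, p1=5, p2=7, p3=2, p4=0, p5=3) → (p0=5, p1=8, p2=5, p3=2, p4=0, p5=3)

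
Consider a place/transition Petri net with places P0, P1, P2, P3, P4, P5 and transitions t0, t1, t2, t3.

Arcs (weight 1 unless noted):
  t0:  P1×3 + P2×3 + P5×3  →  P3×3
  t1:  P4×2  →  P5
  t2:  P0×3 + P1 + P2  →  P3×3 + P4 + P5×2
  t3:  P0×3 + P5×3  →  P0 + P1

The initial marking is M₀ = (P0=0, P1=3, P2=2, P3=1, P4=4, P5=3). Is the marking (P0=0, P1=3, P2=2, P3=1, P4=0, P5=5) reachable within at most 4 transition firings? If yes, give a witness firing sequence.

step 1: fire t1:  (P0=0, P1=3, P2=2, P3=1, P4=4, P5=3) → (P0=0, P1=3, P2=2, P3=1, P4=2, P5=4)
step 2: fire t1:  (P0=0, P1=3, P2=2, P3=1, P4=2, P5=4) → (P0=0, P1=3, P2=2, P3=1, P4=0, P5=5)

YES — reachable via ⟨t1, t1⟩ (2 firings)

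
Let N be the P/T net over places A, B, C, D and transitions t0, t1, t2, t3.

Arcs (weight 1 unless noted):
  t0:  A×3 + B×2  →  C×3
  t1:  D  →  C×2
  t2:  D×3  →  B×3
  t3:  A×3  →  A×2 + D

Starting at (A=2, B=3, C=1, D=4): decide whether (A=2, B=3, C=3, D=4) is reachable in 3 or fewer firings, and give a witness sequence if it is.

depth 0: 1 marking
depth 1: 3 markings reached so far
depth 2: 5 markings reached so far
depth 3: 6 markings reached so far
target is not among the 6 markings reachable within 3 steps

NO — not reachable within 3 firings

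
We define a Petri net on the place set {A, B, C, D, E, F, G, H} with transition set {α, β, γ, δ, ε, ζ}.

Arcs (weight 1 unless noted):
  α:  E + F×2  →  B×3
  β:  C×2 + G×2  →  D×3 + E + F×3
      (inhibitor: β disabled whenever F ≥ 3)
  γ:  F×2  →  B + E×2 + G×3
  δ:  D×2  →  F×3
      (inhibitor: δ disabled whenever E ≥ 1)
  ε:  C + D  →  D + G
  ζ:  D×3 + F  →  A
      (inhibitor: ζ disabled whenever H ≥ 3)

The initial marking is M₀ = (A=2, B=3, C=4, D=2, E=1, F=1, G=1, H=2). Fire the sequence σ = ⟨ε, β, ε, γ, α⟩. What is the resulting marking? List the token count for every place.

step 1: fire ε:  (A=2, B=3, C=4, D=2, E=1, F=1, G=1, H=2) → (A=2, B=3, C=3, D=2, E=1, F=1, G=2, H=2)
step 2: fire β:  (A=2, B=3, C=3, D=2, E=1, F=1, G=2, H=2) → (A=2, B=3, C=1, D=5, E=2, F=4, G=0, H=2)
step 3: fire ε:  (A=2, B=3, C=1, D=5, E=2, F=4, G=0, H=2) → (A=2, B=3, C=0, D=5, E=2, F=4, G=1, H=2)
step 4: fire γ:  (A=2, B=3, C=0, D=5, E=2, F=4, G=1, H=2) → (A=2, B=4, C=0, D=5, E=4, F=2, G=4, H=2)
step 5: fire α:  (A=2, B=4, C=0, D=5, E=4, F=2, G=4, H=2) → (A=2, B=7, C=0, D=5, E=3, F=0, G=4, H=2)

(A=2, B=7, C=0, D=5, E=3, F=0, G=4, H=2)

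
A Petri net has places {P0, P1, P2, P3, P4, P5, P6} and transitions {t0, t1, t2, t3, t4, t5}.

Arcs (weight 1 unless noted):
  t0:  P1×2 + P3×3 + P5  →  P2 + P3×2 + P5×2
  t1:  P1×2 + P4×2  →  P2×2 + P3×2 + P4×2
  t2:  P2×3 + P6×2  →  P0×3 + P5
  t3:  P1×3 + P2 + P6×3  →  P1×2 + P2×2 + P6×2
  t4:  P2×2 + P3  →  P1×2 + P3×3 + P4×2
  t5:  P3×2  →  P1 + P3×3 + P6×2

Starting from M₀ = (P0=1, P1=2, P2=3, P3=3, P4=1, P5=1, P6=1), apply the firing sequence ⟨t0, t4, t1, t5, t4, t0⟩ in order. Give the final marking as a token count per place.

(P0=1, P1=1, P2=3, P3=8, P4=5, P5=3, P6=3)

step 1: fire t0:  (P0=1, P1=2, P2=3, P3=3, P4=1, P5=1, P6=1) → (P0=1, P1=0, P2=4, P3=2, P4=1, P5=2, P6=1)
step 2: fire t4:  (P0=1, P1=0, P2=4, P3=2, P4=1, P5=2, P6=1) → (P0=1, P1=2, P2=2, P3=4, P4=3, P5=2, P6=1)
step 3: fire t1:  (P0=1, P1=2, P2=2, P3=4, P4=3, P5=2, P6=1) → (P0=1, P1=0, P2=4, P3=6, P4=3, P5=2, P6=1)
step 4: fire t5:  (P0=1, P1=0, P2=4, P3=6, P4=3, P5=2, P6=1) → (P0=1, P1=1, P2=4, P3=7, P4=3, P5=2, P6=3)
step 5: fire t4:  (P0=1, P1=1, P2=4, P3=7, P4=3, P5=2, P6=3) → (P0=1, P1=3, P2=2, P3=9, P4=5, P5=2, P6=3)
step 6: fire t0:  (P0=1, P1=3, P2=2, P3=9, P4=5, P5=2, P6=3) → (P0=1, P1=1, P2=3, P3=8, P4=5, P5=3, P6=3)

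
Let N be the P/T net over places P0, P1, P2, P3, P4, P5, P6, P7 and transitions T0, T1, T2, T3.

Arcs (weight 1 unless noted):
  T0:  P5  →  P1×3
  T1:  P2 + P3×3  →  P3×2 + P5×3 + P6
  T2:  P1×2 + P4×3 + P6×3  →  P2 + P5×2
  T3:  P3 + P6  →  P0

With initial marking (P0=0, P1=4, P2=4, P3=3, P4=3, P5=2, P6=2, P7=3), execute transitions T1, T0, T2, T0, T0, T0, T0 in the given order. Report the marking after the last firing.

step 1: fire T1:  (P0=0, P1=4, P2=4, P3=3, P4=3, P5=2, P6=2, P7=3) → (P0=0, P1=4, P2=3, P3=2, P4=3, P5=5, P6=3, P7=3)
step 2: fire T0:  (P0=0, P1=4, P2=3, P3=2, P4=3, P5=5, P6=3, P7=3) → (P0=0, P1=7, P2=3, P3=2, P4=3, P5=4, P6=3, P7=3)
step 3: fire T2:  (P0=0, P1=7, P2=3, P3=2, P4=3, P5=4, P6=3, P7=3) → (P0=0, P1=5, P2=4, P3=2, P4=0, P5=6, P6=0, P7=3)
step 4: fire T0:  (P0=0, P1=5, P2=4, P3=2, P4=0, P5=6, P6=0, P7=3) → (P0=0, P1=8, P2=4, P3=2, P4=0, P5=5, P6=0, P7=3)
step 5: fire T0:  (P0=0, P1=8, P2=4, P3=2, P4=0, P5=5, P6=0, P7=3) → (P0=0, P1=11, P2=4, P3=2, P4=0, P5=4, P6=0, P7=3)
step 6: fire T0:  (P0=0, P1=11, P2=4, P3=2, P4=0, P5=4, P6=0, P7=3) → (P0=0, P1=14, P2=4, P3=2, P4=0, P5=3, P6=0, P7=3)
step 7: fire T0:  (P0=0, P1=14, P2=4, P3=2, P4=0, P5=3, P6=0, P7=3) → (P0=0, P1=17, P2=4, P3=2, P4=0, P5=2, P6=0, P7=3)

(P0=0, P1=17, P2=4, P3=2, P4=0, P5=2, P6=0, P7=3)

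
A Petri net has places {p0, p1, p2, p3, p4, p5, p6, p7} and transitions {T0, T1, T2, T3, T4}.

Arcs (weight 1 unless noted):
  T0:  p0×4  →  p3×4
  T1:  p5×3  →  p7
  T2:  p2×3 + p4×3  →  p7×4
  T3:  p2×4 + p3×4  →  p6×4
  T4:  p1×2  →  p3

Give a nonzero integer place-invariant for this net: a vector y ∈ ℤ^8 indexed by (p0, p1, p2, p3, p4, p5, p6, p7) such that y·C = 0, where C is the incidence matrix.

y = (p0:2, p1:1, p2:-2, p3:2, p4:2, p5:0, p6:0, p7:0)

Incidence matrix C (rows=places, cols=transitions):
       T0   T1   T2   T3   T4
   p0  -4    0    0    0    0
   p1   0    0    0    0   -2
   p2   0    0   -3   -4    0
   p3   4    0    0   -4    1
   p4   0    0   -3    0    0
   p5   0   -3    0    0    0
   p6   0    0    0    4    0
   p7   0    1    4    0    0

Candidate y = [2, 1, -2, 2, 2, 0, 0, 0]; check y·C column-wise:
  col T0: 2·-4 + 1·0 + -2·0 + 2·4 + 2·0 = 0
  col T1: 2·0 + 1·0 + -2·0 + 2·0 + 2·0 + 0·-3 + 0·1 = 0
  col T2: 2·0 + 1·0 + -2·-3 + 2·0 + 2·-3 + 0·4 = 0
  col T3: 2·0 + 1·0 + -2·-4 + 2·-4 + 2·0 + 0·4 = 0
  col T4: 2·0 + 1·-2 + -2·0 + 2·1 + 2·0 = 0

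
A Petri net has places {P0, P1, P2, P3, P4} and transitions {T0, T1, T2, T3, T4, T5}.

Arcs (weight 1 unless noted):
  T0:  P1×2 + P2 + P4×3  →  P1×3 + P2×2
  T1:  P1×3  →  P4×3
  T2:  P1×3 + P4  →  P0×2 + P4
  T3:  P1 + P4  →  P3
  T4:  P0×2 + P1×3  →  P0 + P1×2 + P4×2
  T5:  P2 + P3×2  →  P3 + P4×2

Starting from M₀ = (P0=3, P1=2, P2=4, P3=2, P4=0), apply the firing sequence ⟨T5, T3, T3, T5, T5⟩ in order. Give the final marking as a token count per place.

step 1: fire T5:  (P0=3, P1=2, P2=4, P3=2, P4=0) → (P0=3, P1=2, P2=3, P3=1, P4=2)
step 2: fire T3:  (P0=3, P1=2, P2=3, P3=1, P4=2) → (P0=3, P1=1, P2=3, P3=2, P4=1)
step 3: fire T3:  (P0=3, P1=1, P2=3, P3=2, P4=1) → (P0=3, P1=0, P2=3, P3=3, P4=0)
step 4: fire T5:  (P0=3, P1=0, P2=3, P3=3, P4=0) → (P0=3, P1=0, P2=2, P3=2, P4=2)
step 5: fire T5:  (P0=3, P1=0, P2=2, P3=2, P4=2) → (P0=3, P1=0, P2=1, P3=1, P4=4)

(P0=3, P1=0, P2=1, P3=1, P4=4)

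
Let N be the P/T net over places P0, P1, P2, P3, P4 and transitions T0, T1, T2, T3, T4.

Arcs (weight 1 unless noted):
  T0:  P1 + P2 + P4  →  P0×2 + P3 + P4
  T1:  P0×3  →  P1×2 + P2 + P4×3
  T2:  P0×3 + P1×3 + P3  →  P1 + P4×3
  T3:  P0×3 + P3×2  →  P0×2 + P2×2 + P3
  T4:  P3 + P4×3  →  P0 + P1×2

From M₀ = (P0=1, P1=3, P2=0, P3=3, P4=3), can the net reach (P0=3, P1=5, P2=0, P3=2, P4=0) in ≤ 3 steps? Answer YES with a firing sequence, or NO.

depth 0: 1 marking
depth 1: 2 markings reached so far
depth 2: 2 markings reached so far
(frontier empty at depth 2; search complete)
target is not among the 2 markings reachable within 3 steps

NO — not reachable within 3 firings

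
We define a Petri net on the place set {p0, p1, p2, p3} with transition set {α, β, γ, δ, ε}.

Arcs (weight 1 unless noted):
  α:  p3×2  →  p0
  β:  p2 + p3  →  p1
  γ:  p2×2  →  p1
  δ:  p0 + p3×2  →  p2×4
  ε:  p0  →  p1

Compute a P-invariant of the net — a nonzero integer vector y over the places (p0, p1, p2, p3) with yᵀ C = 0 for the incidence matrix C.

Incidence matrix C (rows=places, cols=transitions):
        α    β    γ    δ    ε
   p0   1    0    0   -1   -1
   p1   0    1    1    0    1
   p2   0   -1   -2    4    0
   p3  -2   -1    0   -2    0

Candidate y = [2, 2, 1, 1]; check y·C column-wise:
  col α: 2·1 + 2·0 + 1·0 + 1·-2 = 0
  col β: 2·0 + 2·1 + 1·-1 + 1·-1 = 0
  col γ: 2·0 + 2·1 + 1·-2 + 1·0 = 0
  col δ: 2·-1 + 2·0 + 1·4 + 1·-2 = 0
  col ε: 2·-1 + 2·1 + 1·0 + 1·0 = 0

y = (p0:2, p1:2, p2:1, p3:1)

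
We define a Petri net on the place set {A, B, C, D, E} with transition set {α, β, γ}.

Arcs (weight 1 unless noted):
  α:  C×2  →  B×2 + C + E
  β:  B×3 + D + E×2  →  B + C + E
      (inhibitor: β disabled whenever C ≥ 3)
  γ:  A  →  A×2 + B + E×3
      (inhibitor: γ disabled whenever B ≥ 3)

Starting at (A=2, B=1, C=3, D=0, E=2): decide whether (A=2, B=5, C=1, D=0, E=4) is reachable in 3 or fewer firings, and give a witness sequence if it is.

YES — reachable via ⟨α, α⟩ (2 firings)

step 1: fire α:  (A=2, B=1, C=3, D=0, E=2) → (A=2, B=3, C=2, D=0, E=3)
step 2: fire α:  (A=2, B=3, C=2, D=0, E=3) → (A=2, B=5, C=1, D=0, E=4)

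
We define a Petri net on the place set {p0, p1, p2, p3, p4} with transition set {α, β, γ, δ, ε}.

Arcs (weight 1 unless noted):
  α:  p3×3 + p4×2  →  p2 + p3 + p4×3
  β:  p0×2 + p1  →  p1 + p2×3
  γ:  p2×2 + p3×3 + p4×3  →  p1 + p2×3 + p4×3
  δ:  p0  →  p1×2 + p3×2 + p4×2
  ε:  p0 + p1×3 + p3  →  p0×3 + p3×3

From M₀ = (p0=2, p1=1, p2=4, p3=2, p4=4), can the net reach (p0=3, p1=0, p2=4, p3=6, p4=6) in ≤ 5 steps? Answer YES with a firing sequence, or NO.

step 1: fire δ:  (p0=2, p1=1, p2=4, p3=2, p4=4) → (p0=1, p1=3, p2=4, p3=4, p4=6)
step 2: fire ε:  (p0=1, p1=3, p2=4, p3=4, p4=6) → (p0=3, p1=0, p2=4, p3=6, p4=6)

YES — reachable via ⟨δ, ε⟩ (2 firings)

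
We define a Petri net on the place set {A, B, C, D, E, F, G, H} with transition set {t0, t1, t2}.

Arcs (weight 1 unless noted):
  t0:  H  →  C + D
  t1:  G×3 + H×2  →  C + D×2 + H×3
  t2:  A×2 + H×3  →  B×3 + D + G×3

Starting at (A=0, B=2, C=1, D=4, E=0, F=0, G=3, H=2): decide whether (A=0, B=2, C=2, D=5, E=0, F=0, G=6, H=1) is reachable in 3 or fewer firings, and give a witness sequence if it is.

depth 0: 1 marking
depth 1: 3 markings reached so far
depth 2: 5 markings reached so far
depth 3: 6 markings reached so far
target is not among the 6 markings reachable within 3 steps

NO — not reachable within 3 firings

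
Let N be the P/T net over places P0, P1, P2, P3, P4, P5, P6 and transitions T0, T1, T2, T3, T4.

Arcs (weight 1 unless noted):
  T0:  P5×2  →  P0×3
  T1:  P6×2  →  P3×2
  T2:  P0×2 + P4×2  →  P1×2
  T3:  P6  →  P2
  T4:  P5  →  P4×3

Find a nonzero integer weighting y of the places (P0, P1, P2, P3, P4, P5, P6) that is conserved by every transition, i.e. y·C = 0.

Incidence matrix C (rows=places, cols=transitions):
       T0   T1   T2   T3   T4
   P0   3    0   -2    0    0
   P1   0    0    2    0    0
   P2   0    0    0    1    0
   P3   0    2    0    0    0
   P4   0    0   -2    0    3
   P5  -2    0    0    0   -1
   P6   0   -2    0   -1    0

Candidate y = [2, 3, 0, 0, 1, 3, 0]; check y·C column-wise:
  col T0: 2·3 + 3·0 + 1·0 + 3·-2 = 0
  col T1: 2·0 + 3·0 + 0·2 + 1·0 + 3·0 + 0·-2 = 0
  col T2: 2·-2 + 3·2 + 1·-2 + 3·0 = 0
  col T3: 2·0 + 3·0 + 0·1 + 1·0 + 3·0 + 0·-1 = 0
  col T4: 2·0 + 3·0 + 1·3 + 3·-1 = 0

y = (P0:2, P1:3, P2:0, P3:0, P4:1, P5:3, P6:0)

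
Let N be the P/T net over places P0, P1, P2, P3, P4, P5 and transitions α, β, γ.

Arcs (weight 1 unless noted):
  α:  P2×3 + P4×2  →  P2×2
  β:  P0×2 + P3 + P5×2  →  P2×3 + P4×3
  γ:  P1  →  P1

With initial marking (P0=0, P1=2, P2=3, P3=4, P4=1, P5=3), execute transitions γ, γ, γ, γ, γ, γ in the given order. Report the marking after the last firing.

step 1: fire γ:  (P0=0, P1=2, P2=3, P3=4, P4=1, P5=3) → (P0=0, P1=2, P2=3, P3=4, P4=1, P5=3)
step 2: fire γ:  (P0=0, P1=2, P2=3, P3=4, P4=1, P5=3) → (P0=0, P1=2, P2=3, P3=4, P4=1, P5=3)
step 3: fire γ:  (P0=0, P1=2, P2=3, P3=4, P4=1, P5=3) → (P0=0, P1=2, P2=3, P3=4, P4=1, P5=3)
step 4: fire γ:  (P0=0, P1=2, P2=3, P3=4, P4=1, P5=3) → (P0=0, P1=2, P2=3, P3=4, P4=1, P5=3)
step 5: fire γ:  (P0=0, P1=2, P2=3, P3=4, P4=1, P5=3) → (P0=0, P1=2, P2=3, P3=4, P4=1, P5=3)
step 6: fire γ:  (P0=0, P1=2, P2=3, P3=4, P4=1, P5=3) → (P0=0, P1=2, P2=3, P3=4, P4=1, P5=3)

(P0=0, P1=2, P2=3, P3=4, P4=1, P5=3)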